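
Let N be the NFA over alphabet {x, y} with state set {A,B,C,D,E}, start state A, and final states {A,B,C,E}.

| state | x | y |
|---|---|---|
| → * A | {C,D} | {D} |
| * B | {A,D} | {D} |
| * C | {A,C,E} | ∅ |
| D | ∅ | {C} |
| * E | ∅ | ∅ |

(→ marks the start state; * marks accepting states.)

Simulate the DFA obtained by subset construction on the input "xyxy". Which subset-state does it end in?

Start: {A}.
δ(A,x) = {C,D}.
Union: {C,D}.
After x: {C,D}.
δ(C,y) = ∅; δ(D,y) = {C}.
Union: {C}.
After y: {C}.
δ(C,x) = {A,C,E}.
Union: {A,C,E}.
After x: {A,C,E}.
δ(A,y) = {D}; δ(C,y) = ∅; δ(E,y) = ∅.
Union: {D}.
After y: {D}.

{D}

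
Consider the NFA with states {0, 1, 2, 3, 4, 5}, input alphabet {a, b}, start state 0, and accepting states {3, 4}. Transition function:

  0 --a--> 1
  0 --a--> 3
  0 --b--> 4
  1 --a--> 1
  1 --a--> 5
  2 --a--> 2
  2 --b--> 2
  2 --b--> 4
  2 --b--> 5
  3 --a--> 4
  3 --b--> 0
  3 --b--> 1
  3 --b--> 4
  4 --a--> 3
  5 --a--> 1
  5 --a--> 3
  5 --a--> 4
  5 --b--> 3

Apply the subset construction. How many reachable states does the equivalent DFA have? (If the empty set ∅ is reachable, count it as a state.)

Start state of the DFA: {0}.
{0} --a--> {1, 3}  [new]
{0} --b--> {4}  [new]
{1, 3} --a--> {1, 4, 5}  [new]
{1, 3} --b--> {0, 1, 4}  [new]
{4} --a--> {3}  [new]
{4} --b--> ∅  [new]
{1, 4, 5} --a--> {1, 3, 4, 5}  [new]
{1, 4, 5} --b--> {3}  [seen]
{0, 1, 4} --a--> {1, 3, 5}  [new]
{0, 1, 4} --b--> {4}  [seen]
{3} --a--> {4}  [seen]
{3} --b--> {0, 1, 4}  [seen]
∅ --a--> ∅  [seen]
∅ --b--> ∅  [seen]
{1, 3, 4, 5} --a--> {1, 3, 4, 5}  [seen]
{1, 3, 4, 5} --b--> {0, 1, 3, 4}  [new]
{1, 3, 5} --a--> {1, 3, 4, 5}  [seen]
{1, 3, 5} --b--> {0, 1, 3, 4}  [seen]
{0, 1, 3, 4} --a--> {1, 3, 4, 5}  [seen]
{0, 1, 3, 4} --b--> {0, 1, 4}  [seen]
Reachable DFA states: {0}, {1, 3}, {4}, {1, 4, 5}, {0, 1, 4}, {3}, ∅, {1, 3, 4, 5}, {1, 3, 5}, {0, 1, 3, 4}.

10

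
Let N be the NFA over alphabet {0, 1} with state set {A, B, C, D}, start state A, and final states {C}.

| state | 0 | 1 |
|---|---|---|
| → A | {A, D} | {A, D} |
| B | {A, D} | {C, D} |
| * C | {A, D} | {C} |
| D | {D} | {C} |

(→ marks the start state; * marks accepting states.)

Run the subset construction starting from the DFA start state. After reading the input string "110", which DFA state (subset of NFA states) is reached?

{A, D}

Start: {A}.
δ(A,1) = {A, D}.
Union: {A, D}.
After 1: {A, D}.
δ(A,1) = {A, D}; δ(D,1) = {C}.
Union: {A, C, D}.
After 1: {A, C, D}.
δ(A,0) = {A, D}; δ(C,0) = {A, D}; δ(D,0) = {D}.
Union: {A, D}.
After 0: {A, D}.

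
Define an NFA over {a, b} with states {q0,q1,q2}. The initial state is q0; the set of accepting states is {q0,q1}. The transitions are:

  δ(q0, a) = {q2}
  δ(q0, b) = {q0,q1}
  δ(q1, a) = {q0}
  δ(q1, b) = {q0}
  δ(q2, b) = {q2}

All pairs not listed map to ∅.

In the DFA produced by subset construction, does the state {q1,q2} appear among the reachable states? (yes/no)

no

Start state of the DFA: {q0}.
{q0} --a--> {q2}  [new]
{q0} --b--> {q0,q1}  [new]
{q2} --a--> ∅  [new]
{q2} --b--> {q2}  [seen]
{q0,q1} --a--> {q0,q2}  [new]
{q0,q1} --b--> {q0,q1}  [seen]
∅ --a--> ∅  [seen]
∅ --b--> ∅  [seen]
{q0,q2} --a--> {q2}  [seen]
{q0,q2} --b--> {q0,q1,q2}  [new]
{q0,q1,q2} --a--> {q0,q2}  [seen]
{q0,q1,q2} --b--> {q0,q1,q2}  [seen]
Reachable DFA states: {q0}, {q2}, {q0,q1}, ∅, {q0,q2}, {q0,q1,q2}.
{q1,q2} is not among them.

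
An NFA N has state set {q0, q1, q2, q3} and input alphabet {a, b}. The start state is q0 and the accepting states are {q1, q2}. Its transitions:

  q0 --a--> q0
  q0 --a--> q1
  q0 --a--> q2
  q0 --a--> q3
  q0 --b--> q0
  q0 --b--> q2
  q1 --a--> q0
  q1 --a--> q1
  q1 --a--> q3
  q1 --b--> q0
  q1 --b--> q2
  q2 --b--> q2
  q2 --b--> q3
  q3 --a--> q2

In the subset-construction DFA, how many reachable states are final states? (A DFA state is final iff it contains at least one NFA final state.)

3

Start state of the DFA: {q0}.
{q0} --a--> {q0, q1, q2, q3}  [new]
{q0} --b--> {q0, q2}  [new]
{q0, q1, q2, q3} --a--> {q0, q1, q2, q3}  [seen]
{q0, q1, q2, q3} --b--> {q0, q2, q3}  [new]
{q0, q2} --a--> {q0, q1, q2, q3}  [seen]
{q0, q2} --b--> {q0, q2, q3}  [seen]
{q0, q2, q3} --a--> {q0, q1, q2, q3}  [seen]
{q0, q2, q3} --b--> {q0, q2, q3}  [seen]
Reachable DFA states: {q0}, {q0, q1, q2, q3}, {q0, q2}, {q0, q2, q3}.
Accepting DFA states (contain an NFA accepting state): {q0, q1, q2, q3}, {q0, q2}, {q0, q2, q3}.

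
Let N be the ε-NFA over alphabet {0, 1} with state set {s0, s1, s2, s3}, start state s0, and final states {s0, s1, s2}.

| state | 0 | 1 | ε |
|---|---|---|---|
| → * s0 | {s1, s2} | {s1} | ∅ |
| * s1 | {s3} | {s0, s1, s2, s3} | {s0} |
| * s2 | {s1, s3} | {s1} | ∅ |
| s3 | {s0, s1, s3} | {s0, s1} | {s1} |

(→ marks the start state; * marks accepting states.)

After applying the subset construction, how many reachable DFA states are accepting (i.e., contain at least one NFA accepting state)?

Start state of the DFA: {s0} (ε-closure of the NFA start).
{s0} --0--> {s0, s1, s2}  [new]
{s0} --1--> {s0, s1}  [new]
{s0, s1, s2} --0--> {s0, s1, s2, s3}  [new]
{s0, s1, s2} --1--> {s0, s1, s2, s3}  [seen]
{s0, s1} --0--> {s0, s1, s2, s3}  [seen]
{s0, s1} --1--> {s0, s1, s2, s3}  [seen]
{s0, s1, s2, s3} --0--> {s0, s1, s2, s3}  [seen]
{s0, s1, s2, s3} --1--> {s0, s1, s2, s3}  [seen]
Reachable DFA states: {s0}, {s0, s1, s2}, {s0, s1}, {s0, s1, s2, s3}.
Accepting DFA states (contain an NFA accepting state): {s0}, {s0, s1, s2}, {s0, s1}, {s0, s1, s2, s3}.

4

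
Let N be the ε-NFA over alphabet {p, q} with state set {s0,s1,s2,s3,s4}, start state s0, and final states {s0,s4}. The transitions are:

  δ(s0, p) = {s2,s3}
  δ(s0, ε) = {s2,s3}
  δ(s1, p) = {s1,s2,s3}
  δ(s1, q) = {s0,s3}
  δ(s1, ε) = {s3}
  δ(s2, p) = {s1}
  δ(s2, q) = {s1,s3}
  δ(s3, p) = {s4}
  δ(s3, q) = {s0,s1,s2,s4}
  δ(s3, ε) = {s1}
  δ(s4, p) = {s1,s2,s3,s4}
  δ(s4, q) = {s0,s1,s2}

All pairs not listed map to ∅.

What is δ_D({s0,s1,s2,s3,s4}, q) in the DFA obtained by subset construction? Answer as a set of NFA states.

δ(s0,q) = ∅; δ(s1,q) = {s0,s3}; δ(s2,q) = {s1,s3}; δ(s3,q) = {s0,s1,s2,s4}; δ(s4,q) = {s0,s1,s2}.
Union: {s0,s1,s2,s3,s4}.

{s0,s1,s2,s3,s4}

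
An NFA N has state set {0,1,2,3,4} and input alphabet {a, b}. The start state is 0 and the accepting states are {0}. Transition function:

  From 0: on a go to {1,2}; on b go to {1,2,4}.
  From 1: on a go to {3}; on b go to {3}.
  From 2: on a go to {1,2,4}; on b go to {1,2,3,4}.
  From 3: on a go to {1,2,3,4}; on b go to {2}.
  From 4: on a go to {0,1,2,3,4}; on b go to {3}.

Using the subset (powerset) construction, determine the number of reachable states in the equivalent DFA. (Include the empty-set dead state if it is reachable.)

Start state of the DFA: {0}.
{0} --a--> {1,2}  [new]
{0} --b--> {1,2,4}  [new]
{1,2} --a--> {1,2,3,4}  [new]
{1,2} --b--> {1,2,3,4}  [seen]
{1,2,4} --a--> {0,1,2,3,4}  [new]
{1,2,4} --b--> {1,2,3,4}  [seen]
{1,2,3,4} --a--> {0,1,2,3,4}  [seen]
{1,2,3,4} --b--> {1,2,3,4}  [seen]
{0,1,2,3,4} --a--> {0,1,2,3,4}  [seen]
{0,1,2,3,4} --b--> {1,2,3,4}  [seen]
Reachable DFA states: {0}, {1,2}, {1,2,4}, {1,2,3,4}, {0,1,2,3,4}.

5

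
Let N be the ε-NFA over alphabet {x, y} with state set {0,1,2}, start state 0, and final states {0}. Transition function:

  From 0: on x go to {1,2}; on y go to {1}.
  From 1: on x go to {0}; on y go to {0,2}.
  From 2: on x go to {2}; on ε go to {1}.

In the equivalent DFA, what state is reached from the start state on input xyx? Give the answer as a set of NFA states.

{0,1,2}

Start: {0}.
δ(0,x) = {1,2}.
Union: {1,2}.
After x: {1,2}.
δ(1,y) = {0,2}; δ(2,y) = ∅.
Union: {0,2}.
ε-closure gives {0,1,2}.
After y: {0,1,2}.
δ(0,x) = {1,2}; δ(1,x) = {0}; δ(2,x) = {2}.
Union: {0,1,2}.
After x: {0,1,2}.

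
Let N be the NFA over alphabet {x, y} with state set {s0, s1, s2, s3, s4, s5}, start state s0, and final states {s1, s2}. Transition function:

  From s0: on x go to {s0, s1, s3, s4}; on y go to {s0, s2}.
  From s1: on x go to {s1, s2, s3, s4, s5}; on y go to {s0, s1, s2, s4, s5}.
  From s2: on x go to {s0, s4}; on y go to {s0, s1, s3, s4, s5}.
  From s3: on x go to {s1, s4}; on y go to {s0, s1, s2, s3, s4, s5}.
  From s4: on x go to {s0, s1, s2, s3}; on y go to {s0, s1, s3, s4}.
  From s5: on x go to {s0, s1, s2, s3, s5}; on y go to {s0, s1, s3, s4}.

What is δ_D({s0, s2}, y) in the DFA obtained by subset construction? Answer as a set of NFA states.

{s0, s1, s2, s3, s4, s5}

δ(s0,y) = {s0, s2}; δ(s2,y) = {s0, s1, s3, s4, s5}.
Union: {s0, s1, s2, s3, s4, s5}.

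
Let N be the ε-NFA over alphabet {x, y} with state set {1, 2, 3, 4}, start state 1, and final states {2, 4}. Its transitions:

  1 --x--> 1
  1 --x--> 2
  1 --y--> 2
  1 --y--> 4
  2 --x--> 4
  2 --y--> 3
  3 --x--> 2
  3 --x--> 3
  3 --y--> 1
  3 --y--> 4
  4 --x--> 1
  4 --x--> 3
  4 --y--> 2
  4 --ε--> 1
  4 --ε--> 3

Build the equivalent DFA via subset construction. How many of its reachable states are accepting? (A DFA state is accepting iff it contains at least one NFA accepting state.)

2

Start state of the DFA: {1} (ε-closure of the NFA start).
{1} --x--> {1, 2}  [new]
{1} --y--> {1, 2, 3, 4}  [new]
{1, 2} --x--> {1, 2, 3, 4}  [seen]
{1, 2} --y--> {1, 2, 3, 4}  [seen]
{1, 2, 3, 4} --x--> {1, 2, 3, 4}  [seen]
{1, 2, 3, 4} --y--> {1, 2, 3, 4}  [seen]
Reachable DFA states: {1}, {1, 2}, {1, 2, 3, 4}.
Accepting DFA states (contain an NFA accepting state): {1, 2}, {1, 2, 3, 4}.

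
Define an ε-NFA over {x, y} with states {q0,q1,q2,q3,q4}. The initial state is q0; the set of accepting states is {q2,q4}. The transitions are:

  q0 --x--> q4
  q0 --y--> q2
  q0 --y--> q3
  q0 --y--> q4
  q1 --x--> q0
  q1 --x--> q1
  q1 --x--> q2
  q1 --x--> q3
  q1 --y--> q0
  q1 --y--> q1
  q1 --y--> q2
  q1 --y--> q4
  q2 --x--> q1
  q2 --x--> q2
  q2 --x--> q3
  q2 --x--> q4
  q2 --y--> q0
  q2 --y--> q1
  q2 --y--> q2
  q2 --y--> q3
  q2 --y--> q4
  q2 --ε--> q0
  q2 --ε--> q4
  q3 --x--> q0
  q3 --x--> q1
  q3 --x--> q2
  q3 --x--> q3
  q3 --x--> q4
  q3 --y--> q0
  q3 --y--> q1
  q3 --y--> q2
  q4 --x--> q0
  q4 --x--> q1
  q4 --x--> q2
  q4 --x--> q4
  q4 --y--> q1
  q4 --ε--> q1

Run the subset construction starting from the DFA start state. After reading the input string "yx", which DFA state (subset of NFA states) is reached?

Start: {q0}.
δ(q0,y) = {q2,q3,q4}.
Union: {q2,q3,q4}.
ε-closure gives {q0,q1,q2,q3,q4}.
After y: {q0,q1,q2,q3,q4}.
δ(q0,x) = {q4}; δ(q1,x) = {q0,q1,q2,q3}; δ(q2,x) = {q1,q2,q3,q4}; δ(q3,x) = {q0,q1,q2,q3,q4}; δ(q4,x) = {q0,q1,q2,q4}.
Union: {q0,q1,q2,q3,q4}.
After x: {q0,q1,q2,q3,q4}.

{q0,q1,q2,q3,q4}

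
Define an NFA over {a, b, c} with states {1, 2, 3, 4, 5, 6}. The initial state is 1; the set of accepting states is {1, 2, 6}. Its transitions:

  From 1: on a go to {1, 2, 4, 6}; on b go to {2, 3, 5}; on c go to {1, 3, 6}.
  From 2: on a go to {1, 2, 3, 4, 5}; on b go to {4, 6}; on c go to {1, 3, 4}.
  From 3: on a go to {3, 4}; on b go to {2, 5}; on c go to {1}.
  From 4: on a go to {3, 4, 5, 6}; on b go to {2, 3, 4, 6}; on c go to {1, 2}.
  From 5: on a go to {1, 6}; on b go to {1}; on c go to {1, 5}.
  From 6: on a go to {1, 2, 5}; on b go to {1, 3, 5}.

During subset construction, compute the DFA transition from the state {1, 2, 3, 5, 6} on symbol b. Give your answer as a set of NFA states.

{1, 2, 3, 4, 5, 6}

δ(1,b) = {2, 3, 5}; δ(2,b) = {4, 6}; δ(3,b) = {2, 5}; δ(5,b) = {1}; δ(6,b) = {1, 3, 5}.
Union: {1, 2, 3, 4, 5, 6}.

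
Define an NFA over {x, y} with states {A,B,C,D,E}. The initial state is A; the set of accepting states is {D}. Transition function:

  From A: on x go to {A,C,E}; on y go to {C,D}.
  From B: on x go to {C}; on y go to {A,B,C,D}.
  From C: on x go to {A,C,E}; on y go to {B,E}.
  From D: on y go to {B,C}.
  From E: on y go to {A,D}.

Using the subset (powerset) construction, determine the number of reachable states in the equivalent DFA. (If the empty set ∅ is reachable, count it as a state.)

Start state of the DFA: {A}.
{A} --x--> {A,C,E}  [new]
{A} --y--> {C,D}  [new]
{A,C,E} --x--> {A,C,E}  [seen]
{A,C,E} --y--> {A,B,C,D,E}  [new]
{C,D} --x--> {A,C,E}  [seen]
{C,D} --y--> {B,C,E}  [new]
{A,B,C,D,E} --x--> {A,C,E}  [seen]
{A,B,C,D,E} --y--> {A,B,C,D,E}  [seen]
{B,C,E} --x--> {A,C,E}  [seen]
{B,C,E} --y--> {A,B,C,D,E}  [seen]
Reachable DFA states: {A}, {A,C,E}, {C,D}, {A,B,C,D,E}, {B,C,E}.

5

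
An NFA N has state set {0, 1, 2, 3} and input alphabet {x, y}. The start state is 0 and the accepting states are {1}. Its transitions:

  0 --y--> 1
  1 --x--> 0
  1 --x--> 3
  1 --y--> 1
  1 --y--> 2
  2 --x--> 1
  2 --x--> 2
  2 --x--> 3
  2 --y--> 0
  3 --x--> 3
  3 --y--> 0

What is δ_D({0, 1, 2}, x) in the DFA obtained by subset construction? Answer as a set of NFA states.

δ(0,x) = ∅; δ(1,x) = {0, 3}; δ(2,x) = {1, 2, 3}.
Union: {0, 1, 2, 3}.

{0, 1, 2, 3}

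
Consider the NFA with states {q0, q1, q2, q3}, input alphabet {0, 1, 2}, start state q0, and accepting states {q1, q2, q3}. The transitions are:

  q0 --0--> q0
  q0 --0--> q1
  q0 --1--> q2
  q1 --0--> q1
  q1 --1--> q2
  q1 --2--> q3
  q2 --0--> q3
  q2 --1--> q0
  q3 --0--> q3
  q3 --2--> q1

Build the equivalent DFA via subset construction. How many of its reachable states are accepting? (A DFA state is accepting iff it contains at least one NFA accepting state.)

4

Start state of the DFA: {q0}.
{q0} --0--> {q0, q1}  [new]
{q0} --1--> {q2}  [new]
{q0} --2--> ∅  [new]
{q0, q1} --0--> {q0, q1}  [seen]
{q0, q1} --1--> {q2}  [seen]
{q0, q1} --2--> {q3}  [new]
{q2} --0--> {q3}  [seen]
{q2} --1--> {q0}  [seen]
{q2} --2--> ∅  [seen]
∅ --0--> ∅  [seen]
∅ --1--> ∅  [seen]
∅ --2--> ∅  [seen]
{q3} --0--> {q3}  [seen]
{q3} --1--> ∅  [seen]
{q3} --2--> {q1}  [new]
{q1} --0--> {q1}  [seen]
{q1} --1--> {q2}  [seen]
{q1} --2--> {q3}  [seen]
Reachable DFA states: {q0}, {q0, q1}, {q2}, ∅, {q3}, {q1}.
Accepting DFA states (contain an NFA accepting state): {q0, q1}, {q2}, {q3}, {q1}.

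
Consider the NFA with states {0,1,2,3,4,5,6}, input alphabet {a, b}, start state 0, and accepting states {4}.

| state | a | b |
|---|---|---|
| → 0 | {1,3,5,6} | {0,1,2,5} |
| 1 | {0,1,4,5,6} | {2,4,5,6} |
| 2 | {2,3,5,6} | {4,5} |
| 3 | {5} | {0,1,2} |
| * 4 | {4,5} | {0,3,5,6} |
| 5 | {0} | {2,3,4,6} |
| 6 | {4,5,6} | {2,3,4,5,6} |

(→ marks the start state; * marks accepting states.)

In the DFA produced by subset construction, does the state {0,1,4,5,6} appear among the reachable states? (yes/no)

yes

Start state of the DFA: {0}.
{0} --a--> {1,3,5,6}  [new]
{0} --b--> {0,1,2,5}  [new]
{1,3,5,6} --a--> {0,1,4,5,6}  [new]
{1,3,5,6} --b--> {0,1,2,3,4,5,6}  [new]
{0,1,2,5} --a--> {0,1,2,3,4,5,6}  [seen]
{0,1,2,5} --b--> {0,1,2,3,4,5,6}  [seen]
{0,1,4,5,6} --a--> {0,1,3,4,5,6}  [new]
{0,1,4,5,6} --b--> {0,1,2,3,4,5,6}  [seen]
{0,1,2,3,4,5,6} --a--> {0,1,2,3,4,5,6}  [seen]
{0,1,2,3,4,5,6} --b--> {0,1,2,3,4,5,6}  [seen]
{0,1,3,4,5,6} --a--> {0,1,3,4,5,6}  [seen]
{0,1,3,4,5,6} --b--> {0,1,2,3,4,5,6}  [seen]
Reachable DFA states: {0}, {1,3,5,6}, {0,1,2,5}, {0,1,4,5,6}, {0,1,2,3,4,5,6}, {0,1,3,4,5,6}.
{0,1,4,5,6} is among them.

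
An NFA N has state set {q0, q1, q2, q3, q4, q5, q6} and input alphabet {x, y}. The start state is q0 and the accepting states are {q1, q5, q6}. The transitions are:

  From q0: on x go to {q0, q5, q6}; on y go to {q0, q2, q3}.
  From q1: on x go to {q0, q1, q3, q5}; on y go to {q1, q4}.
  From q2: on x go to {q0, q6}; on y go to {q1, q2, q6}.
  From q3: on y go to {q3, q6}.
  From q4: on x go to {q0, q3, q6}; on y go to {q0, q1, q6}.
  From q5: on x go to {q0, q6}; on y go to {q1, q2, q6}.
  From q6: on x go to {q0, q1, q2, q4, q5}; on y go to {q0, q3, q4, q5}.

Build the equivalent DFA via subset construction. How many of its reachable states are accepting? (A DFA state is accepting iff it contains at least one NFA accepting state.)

Start state of the DFA: {q0}.
{q0} --x--> {q0, q5, q6}  [new]
{q0} --y--> {q0, q2, q3}  [new]
{q0, q5, q6} --x--> {q0, q1, q2, q4, q5, q6}  [new]
{q0, q5, q6} --y--> {q0, q1, q2, q3, q4, q5, q6}  [new]
{q0, q2, q3} --x--> {q0, q5, q6}  [seen]
{q0, q2, q3} --y--> {q0, q1, q2, q3, q6}  [new]
{q0, q1, q2, q4, q5, q6} --x--> {q0, q1, q2, q3, q4, q5, q6}  [seen]
{q0, q1, q2, q4, q5, q6} --y--> {q0, q1, q2, q3, q4, q5, q6}  [seen]
{q0, q1, q2, q3, q4, q5, q6} --x--> {q0, q1, q2, q3, q4, q5, q6}  [seen]
{q0, q1, q2, q3, q4, q5, q6} --y--> {q0, q1, q2, q3, q4, q5, q6}  [seen]
{q0, q1, q2, q3, q6} --x--> {q0, q1, q2, q3, q4, q5, q6}  [seen]
{q0, q1, q2, q3, q6} --y--> {q0, q1, q2, q3, q4, q5, q6}  [seen]
Reachable DFA states: {q0}, {q0, q5, q6}, {q0, q2, q3}, {q0, q1, q2, q4, q5, q6}, {q0, q1, q2, q3, q4, q5, q6}, {q0, q1, q2, q3, q6}.
Accepting DFA states (contain an NFA accepting state): {q0, q5, q6}, {q0, q1, q2, q4, q5, q6}, {q0, q1, q2, q3, q4, q5, q6}, {q0, q1, q2, q3, q6}.

4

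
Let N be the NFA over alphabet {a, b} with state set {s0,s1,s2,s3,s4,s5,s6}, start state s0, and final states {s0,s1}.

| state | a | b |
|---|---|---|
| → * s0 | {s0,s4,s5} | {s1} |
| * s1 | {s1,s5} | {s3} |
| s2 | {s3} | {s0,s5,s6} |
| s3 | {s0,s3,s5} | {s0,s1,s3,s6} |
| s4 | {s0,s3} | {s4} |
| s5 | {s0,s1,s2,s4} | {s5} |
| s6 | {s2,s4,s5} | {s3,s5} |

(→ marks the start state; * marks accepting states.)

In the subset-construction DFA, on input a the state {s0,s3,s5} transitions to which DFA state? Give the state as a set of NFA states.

δ(s0,a) = {s0,s4,s5}; δ(s3,a) = {s0,s3,s5}; δ(s5,a) = {s0,s1,s2,s4}.
Union: {s0,s1,s2,s3,s4,s5}.

{s0,s1,s2,s3,s4,s5}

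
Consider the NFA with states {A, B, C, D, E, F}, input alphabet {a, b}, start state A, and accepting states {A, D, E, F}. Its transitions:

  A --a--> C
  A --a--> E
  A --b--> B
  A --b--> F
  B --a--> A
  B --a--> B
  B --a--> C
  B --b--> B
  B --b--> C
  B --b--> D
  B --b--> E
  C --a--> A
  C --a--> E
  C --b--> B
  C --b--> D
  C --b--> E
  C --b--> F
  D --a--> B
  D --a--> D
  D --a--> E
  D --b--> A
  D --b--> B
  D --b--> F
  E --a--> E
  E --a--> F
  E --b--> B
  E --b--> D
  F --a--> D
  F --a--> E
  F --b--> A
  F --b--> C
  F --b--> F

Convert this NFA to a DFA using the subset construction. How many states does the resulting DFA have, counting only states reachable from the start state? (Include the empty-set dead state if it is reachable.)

Start state of the DFA: {A}.
{A} --a--> {C, E}  [new]
{A} --b--> {B, F}  [new]
{C, E} --a--> {A, E, F}  [new]
{C, E} --b--> {B, D, E, F}  [new]
{B, F} --a--> {A, B, C, D, E}  [new]
{B, F} --b--> {A, B, C, D, E, F}  [new]
{A, E, F} --a--> {C, D, E, F}  [new]
{A, E, F} --b--> {A, B, C, D, F}  [new]
{B, D, E, F} --a--> {A, B, C, D, E, F}  [seen]
{B, D, E, F} --b--> {A, B, C, D, E, F}  [seen]
{A, B, C, D, E} --a--> {A, B, C, D, E, F}  [seen]
{A, B, C, D, E} --b--> {A, B, C, D, E, F}  [seen]
{A, B, C, D, E, F} --a--> {A, B, C, D, E, F}  [seen]
{A, B, C, D, E, F} --b--> {A, B, C, D, E, F}  [seen]
{C, D, E, F} --a--> {A, B, D, E, F}  [new]
{C, D, E, F} --b--> {A, B, C, D, E, F}  [seen]
{A, B, C, D, F} --a--> {A, B, C, D, E}  [seen]
{A, B, C, D, F} --b--> {A, B, C, D, E, F}  [seen]
{A, B, D, E, F} --a--> {A, B, C, D, E, F}  [seen]
{A, B, D, E, F} --b--> {A, B, C, D, E, F}  [seen]
Reachable DFA states: {A}, {C, E}, {B, F}, {A, E, F}, {B, D, E, F}, {A, B, C, D, E}, {A, B, C, D, E, F}, {C, D, E, F}, {A, B, C, D, F}, {A, B, D, E, F}.

10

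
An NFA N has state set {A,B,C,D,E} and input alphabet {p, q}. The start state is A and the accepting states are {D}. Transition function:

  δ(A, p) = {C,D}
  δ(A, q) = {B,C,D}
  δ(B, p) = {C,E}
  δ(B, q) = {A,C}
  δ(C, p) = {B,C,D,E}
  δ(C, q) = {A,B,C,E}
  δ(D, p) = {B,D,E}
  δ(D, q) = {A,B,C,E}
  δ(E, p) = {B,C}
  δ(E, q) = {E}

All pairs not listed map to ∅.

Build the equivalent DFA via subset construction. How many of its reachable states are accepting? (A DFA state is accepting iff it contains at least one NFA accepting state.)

Start state of the DFA: {A}.
{A} --p--> {C,D}  [new]
{A} --q--> {B,C,D}  [new]
{C,D} --p--> {B,C,D,E}  [new]
{C,D} --q--> {A,B,C,E}  [new]
{B,C,D} --p--> {B,C,D,E}  [seen]
{B,C,D} --q--> {A,B,C,E}  [seen]
{B,C,D,E} --p--> {B,C,D,E}  [seen]
{B,C,D,E} --q--> {A,B,C,E}  [seen]
{A,B,C,E} --p--> {B,C,D,E}  [seen]
{A,B,C,E} --q--> {A,B,C,D,E}  [new]
{A,B,C,D,E} --p--> {B,C,D,E}  [seen]
{A,B,C,D,E} --q--> {A,B,C,D,E}  [seen]
Reachable DFA states: {A}, {C,D}, {B,C,D}, {B,C,D,E}, {A,B,C,E}, {A,B,C,D,E}.
Accepting DFA states (contain an NFA accepting state): {C,D}, {B,C,D}, {B,C,D,E}, {A,B,C,D,E}.

4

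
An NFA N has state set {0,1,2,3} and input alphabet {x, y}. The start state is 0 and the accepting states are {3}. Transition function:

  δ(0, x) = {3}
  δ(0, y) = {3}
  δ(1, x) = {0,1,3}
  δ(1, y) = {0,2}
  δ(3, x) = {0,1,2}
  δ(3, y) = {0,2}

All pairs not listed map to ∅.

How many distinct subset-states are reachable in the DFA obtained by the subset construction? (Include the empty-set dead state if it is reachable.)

Start state of the DFA: {0}.
{0} --x--> {3}  [new]
{0} --y--> {3}  [seen]
{3} --x--> {0,1,2}  [new]
{3} --y--> {0,2}  [new]
{0,1,2} --x--> {0,1,3}  [new]
{0,1,2} --y--> {0,2,3}  [new]
{0,2} --x--> {3}  [seen]
{0,2} --y--> {3}  [seen]
{0,1,3} --x--> {0,1,2,3}  [new]
{0,1,3} --y--> {0,2,3}  [seen]
{0,2,3} --x--> {0,1,2,3}  [seen]
{0,2,3} --y--> {0,2,3}  [seen]
{0,1,2,3} --x--> {0,1,2,3}  [seen]
{0,1,2,3} --y--> {0,2,3}  [seen]
Reachable DFA states: {0}, {3}, {0,1,2}, {0,2}, {0,1,3}, {0,2,3}, {0,1,2,3}.

7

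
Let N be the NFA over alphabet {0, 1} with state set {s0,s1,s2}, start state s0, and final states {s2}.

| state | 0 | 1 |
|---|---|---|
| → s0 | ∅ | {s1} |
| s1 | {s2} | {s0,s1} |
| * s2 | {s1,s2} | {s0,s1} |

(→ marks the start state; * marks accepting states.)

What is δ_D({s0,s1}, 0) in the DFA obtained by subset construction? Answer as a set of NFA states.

δ(s0,0) = ∅; δ(s1,0) = {s2}.
Union: {s2}.

{s2}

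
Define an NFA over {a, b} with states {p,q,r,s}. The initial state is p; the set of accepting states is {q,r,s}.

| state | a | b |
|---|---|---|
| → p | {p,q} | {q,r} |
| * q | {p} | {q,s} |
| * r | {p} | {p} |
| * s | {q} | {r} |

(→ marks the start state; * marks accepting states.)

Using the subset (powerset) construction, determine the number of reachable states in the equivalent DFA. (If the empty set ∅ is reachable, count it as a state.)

Start state of the DFA: {p}.
{p} --a--> {p,q}  [new]
{p} --b--> {q,r}  [new]
{p,q} --a--> {p,q}  [seen]
{p,q} --b--> {q,r,s}  [new]
{q,r} --a--> {p}  [seen]
{q,r} --b--> {p,q,s}  [new]
{q,r,s} --a--> {p,q}  [seen]
{q,r,s} --b--> {p,q,r,s}  [new]
{p,q,s} --a--> {p,q}  [seen]
{p,q,s} --b--> {q,r,s}  [seen]
{p,q,r,s} --a--> {p,q}  [seen]
{p,q,r,s} --b--> {p,q,r,s}  [seen]
Reachable DFA states: {p}, {p,q}, {q,r}, {q,r,s}, {p,q,s}, {p,q,r,s}.

6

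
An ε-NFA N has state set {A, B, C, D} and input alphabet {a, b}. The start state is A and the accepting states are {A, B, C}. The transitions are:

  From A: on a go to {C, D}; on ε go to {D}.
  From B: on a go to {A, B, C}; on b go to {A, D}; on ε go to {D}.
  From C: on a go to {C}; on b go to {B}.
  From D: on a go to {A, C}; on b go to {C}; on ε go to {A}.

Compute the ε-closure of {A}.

{A, D}

Begin with {A}.
A →ε {D}; add D.
ε-closure = {A, D}.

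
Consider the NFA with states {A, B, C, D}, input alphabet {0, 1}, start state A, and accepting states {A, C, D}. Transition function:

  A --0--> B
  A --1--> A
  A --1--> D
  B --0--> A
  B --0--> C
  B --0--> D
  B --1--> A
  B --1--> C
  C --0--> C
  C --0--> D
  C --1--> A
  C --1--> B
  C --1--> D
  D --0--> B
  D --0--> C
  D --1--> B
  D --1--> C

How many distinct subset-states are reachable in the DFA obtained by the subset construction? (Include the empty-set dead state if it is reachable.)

9

Start state of the DFA: {A}.
{A} --0--> {B}  [new]
{A} --1--> {A, D}  [new]
{B} --0--> {A, C, D}  [new]
{B} --1--> {A, C}  [new]
{A, D} --0--> {B, C}  [new]
{A, D} --1--> {A, B, C, D}  [new]
{A, C, D} --0--> {B, C, D}  [new]
{A, C, D} --1--> {A, B, C, D}  [seen]
{A, C} --0--> {B, C, D}  [seen]
{A, C} --1--> {A, B, D}  [new]
{B, C} --0--> {A, C, D}  [seen]
{B, C} --1--> {A, B, C, D}  [seen]
{A, B, C, D} --0--> {A, B, C, D}  [seen]
{A, B, C, D} --1--> {A, B, C, D}  [seen]
{B, C, D} --0--> {A, B, C, D}  [seen]
{B, C, D} --1--> {A, B, C, D}  [seen]
{A, B, D} --0--> {A, B, C, D}  [seen]
{A, B, D} --1--> {A, B, C, D}  [seen]
Reachable DFA states: {A}, {B}, {A, D}, {A, C, D}, {A, C}, {B, C}, {A, B, C, D}, {B, C, D}, {A, B, D}.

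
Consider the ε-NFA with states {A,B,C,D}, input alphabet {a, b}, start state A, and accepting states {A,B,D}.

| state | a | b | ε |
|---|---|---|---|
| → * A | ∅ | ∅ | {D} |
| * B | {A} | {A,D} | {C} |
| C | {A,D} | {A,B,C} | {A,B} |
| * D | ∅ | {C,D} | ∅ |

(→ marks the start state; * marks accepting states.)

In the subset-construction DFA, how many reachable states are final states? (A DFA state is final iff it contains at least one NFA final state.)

2

Start state of the DFA: {A,D} (ε-closure of the NFA start).
{A,D} --a--> ∅  [new]
{A,D} --b--> {A,B,C,D}  [new]
∅ --a--> ∅  [seen]
∅ --b--> ∅  [seen]
{A,B,C,D} --a--> {A,D}  [seen]
{A,B,C,D} --b--> {A,B,C,D}  [seen]
Reachable DFA states: {A,D}, ∅, {A,B,C,D}.
Accepting DFA states (contain an NFA accepting state): {A,D}, {A,B,C,D}.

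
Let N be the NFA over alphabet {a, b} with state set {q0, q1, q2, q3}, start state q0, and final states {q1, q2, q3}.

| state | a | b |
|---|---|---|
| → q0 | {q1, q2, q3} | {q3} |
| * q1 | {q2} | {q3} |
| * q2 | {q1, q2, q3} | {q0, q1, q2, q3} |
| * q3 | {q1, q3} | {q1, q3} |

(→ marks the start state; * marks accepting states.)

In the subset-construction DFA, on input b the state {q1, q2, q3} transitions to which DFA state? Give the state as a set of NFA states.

δ(q1,b) = {q3}; δ(q2,b) = {q0, q1, q2, q3}; δ(q3,b) = {q1, q3}.
Union: {q0, q1, q2, q3}.

{q0, q1, q2, q3}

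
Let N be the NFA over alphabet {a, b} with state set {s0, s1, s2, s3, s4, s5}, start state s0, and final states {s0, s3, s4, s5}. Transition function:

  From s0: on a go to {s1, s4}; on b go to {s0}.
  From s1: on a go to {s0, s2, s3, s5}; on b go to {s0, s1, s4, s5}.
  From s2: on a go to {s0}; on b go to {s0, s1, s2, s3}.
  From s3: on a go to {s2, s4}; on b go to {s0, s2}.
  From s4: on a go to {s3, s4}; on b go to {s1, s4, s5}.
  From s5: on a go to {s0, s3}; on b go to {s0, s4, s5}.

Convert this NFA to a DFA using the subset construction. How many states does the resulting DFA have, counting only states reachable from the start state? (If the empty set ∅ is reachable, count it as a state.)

Start state of the DFA: {s0}.
{s0} --a--> {s1, s4}  [new]
{s0} --b--> {s0}  [seen]
{s1, s4} --a--> {s0, s2, s3, s4, s5}  [new]
{s1, s4} --b--> {s0, s1, s4, s5}  [new]
{s0, s2, s3, s4, s5} --a--> {s0, s1, s2, s3, s4}  [new]
{s0, s2, s3, s4, s5} --b--> {s0, s1, s2, s3, s4, s5}  [new]
{s0, s1, s4, s5} --a--> {s0, s1, s2, s3, s4, s5}  [seen]
{s0, s1, s4, s5} --b--> {s0, s1, s4, s5}  [seen]
{s0, s1, s2, s3, s4} --a--> {s0, s1, s2, s3, s4, s5}  [seen]
{s0, s1, s2, s3, s4} --b--> {s0, s1, s2, s3, s4, s5}  [seen]
{s0, s1, s2, s3, s4, s5} --a--> {s0, s1, s2, s3, s4, s5}  [seen]
{s0, s1, s2, s3, s4, s5} --b--> {s0, s1, s2, s3, s4, s5}  [seen]
Reachable DFA states: {s0}, {s1, s4}, {s0, s2, s3, s4, s5}, {s0, s1, s4, s5}, {s0, s1, s2, s3, s4}, {s0, s1, s2, s3, s4, s5}.

6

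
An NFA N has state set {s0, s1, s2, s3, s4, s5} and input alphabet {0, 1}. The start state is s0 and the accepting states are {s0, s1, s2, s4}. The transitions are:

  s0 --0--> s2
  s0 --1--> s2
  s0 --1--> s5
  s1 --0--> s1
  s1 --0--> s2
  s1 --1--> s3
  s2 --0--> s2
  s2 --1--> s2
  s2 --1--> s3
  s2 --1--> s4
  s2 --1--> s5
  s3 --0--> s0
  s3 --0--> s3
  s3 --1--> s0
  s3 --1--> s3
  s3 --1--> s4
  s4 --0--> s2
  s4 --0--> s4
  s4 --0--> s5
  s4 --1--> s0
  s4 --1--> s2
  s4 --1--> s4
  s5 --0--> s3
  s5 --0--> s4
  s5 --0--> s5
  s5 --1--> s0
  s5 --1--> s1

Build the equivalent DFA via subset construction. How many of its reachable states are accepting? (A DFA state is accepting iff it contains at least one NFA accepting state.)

6

Start state of the DFA: {s0}.
{s0} --0--> {s2}  [new]
{s0} --1--> {s2, s5}  [new]
{s2} --0--> {s2}  [seen]
{s2} --1--> {s2, s3, s4, s5}  [new]
{s2, s5} --0--> {s2, s3, s4, s5}  [seen]
{s2, s5} --1--> {s0, s1, s2, s3, s4, s5}  [new]
{s2, s3, s4, s5} --0--> {s0, s2, s3, s4, s5}  [new]
{s2, s3, s4, s5} --1--> {s0, s1, s2, s3, s4, s5}  [seen]
{s0, s1, s2, s3, s4, s5} --0--> {s0, s1, s2, s3, s4, s5}  [seen]
{s0, s1, s2, s3, s4, s5} --1--> {s0, s1, s2, s3, s4, s5}  [seen]
{s0, s2, s3, s4, s5} --0--> {s0, s2, s3, s4, s5}  [seen]
{s0, s2, s3, s4, s5} --1--> {s0, s1, s2, s3, s4, s5}  [seen]
Reachable DFA states: {s0}, {s2}, {s2, s5}, {s2, s3, s4, s5}, {s0, s1, s2, s3, s4, s5}, {s0, s2, s3, s4, s5}.
Accepting DFA states (contain an NFA accepting state): {s0}, {s2}, {s2, s5}, {s2, s3, s4, s5}, {s0, s1, s2, s3, s4, s5}, {s0, s2, s3, s4, s5}.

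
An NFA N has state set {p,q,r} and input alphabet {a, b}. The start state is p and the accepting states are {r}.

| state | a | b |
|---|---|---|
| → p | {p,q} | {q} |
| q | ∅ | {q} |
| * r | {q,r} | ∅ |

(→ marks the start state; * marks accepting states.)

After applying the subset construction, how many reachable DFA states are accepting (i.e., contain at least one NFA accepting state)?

Start state of the DFA: {p}.
{p} --a--> {p,q}  [new]
{p} --b--> {q}  [new]
{p,q} --a--> {p,q}  [seen]
{p,q} --b--> {q}  [seen]
{q} --a--> ∅  [new]
{q} --b--> {q}  [seen]
∅ --a--> ∅  [seen]
∅ --b--> ∅  [seen]
Reachable DFA states: {p}, {p,q}, {q}, ∅.
Accepting DFA states (contain an NFA accepting state): none.

0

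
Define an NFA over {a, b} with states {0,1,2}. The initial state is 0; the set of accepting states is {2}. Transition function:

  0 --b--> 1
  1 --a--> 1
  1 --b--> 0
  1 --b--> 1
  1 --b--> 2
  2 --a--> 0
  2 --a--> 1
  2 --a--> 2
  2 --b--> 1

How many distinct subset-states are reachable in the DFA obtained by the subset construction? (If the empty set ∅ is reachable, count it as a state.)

Start state of the DFA: {0}.
{0} --a--> ∅  [new]
{0} --b--> {1}  [new]
∅ --a--> ∅  [seen]
∅ --b--> ∅  [seen]
{1} --a--> {1}  [seen]
{1} --b--> {0,1,2}  [new]
{0,1,2} --a--> {0,1,2}  [seen]
{0,1,2} --b--> {0,1,2}  [seen]
Reachable DFA states: {0}, ∅, {1}, {0,1,2}.

4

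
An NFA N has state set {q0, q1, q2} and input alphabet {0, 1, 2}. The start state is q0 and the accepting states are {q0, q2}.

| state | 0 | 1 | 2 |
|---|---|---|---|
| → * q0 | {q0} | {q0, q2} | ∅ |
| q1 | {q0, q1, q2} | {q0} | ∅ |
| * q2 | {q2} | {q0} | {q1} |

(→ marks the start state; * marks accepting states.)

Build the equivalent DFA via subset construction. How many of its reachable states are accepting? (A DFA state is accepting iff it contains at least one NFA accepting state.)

Start state of the DFA: {q0}.
{q0} --0--> {q0}  [seen]
{q0} --1--> {q0, q2}  [new]
{q0} --2--> ∅  [new]
{q0, q2} --0--> {q0, q2}  [seen]
{q0, q2} --1--> {q0, q2}  [seen]
{q0, q2} --2--> {q1}  [new]
∅ --0--> ∅  [seen]
∅ --1--> ∅  [seen]
∅ --2--> ∅  [seen]
{q1} --0--> {q0, q1, q2}  [new]
{q1} --1--> {q0}  [seen]
{q1} --2--> ∅  [seen]
{q0, q1, q2} --0--> {q0, q1, q2}  [seen]
{q0, q1, q2} --1--> {q0, q2}  [seen]
{q0, q1, q2} --2--> {q1}  [seen]
Reachable DFA states: {q0}, {q0, q2}, ∅, {q1}, {q0, q1, q2}.
Accepting DFA states (contain an NFA accepting state): {q0}, {q0, q2}, {q0, q1, q2}.

3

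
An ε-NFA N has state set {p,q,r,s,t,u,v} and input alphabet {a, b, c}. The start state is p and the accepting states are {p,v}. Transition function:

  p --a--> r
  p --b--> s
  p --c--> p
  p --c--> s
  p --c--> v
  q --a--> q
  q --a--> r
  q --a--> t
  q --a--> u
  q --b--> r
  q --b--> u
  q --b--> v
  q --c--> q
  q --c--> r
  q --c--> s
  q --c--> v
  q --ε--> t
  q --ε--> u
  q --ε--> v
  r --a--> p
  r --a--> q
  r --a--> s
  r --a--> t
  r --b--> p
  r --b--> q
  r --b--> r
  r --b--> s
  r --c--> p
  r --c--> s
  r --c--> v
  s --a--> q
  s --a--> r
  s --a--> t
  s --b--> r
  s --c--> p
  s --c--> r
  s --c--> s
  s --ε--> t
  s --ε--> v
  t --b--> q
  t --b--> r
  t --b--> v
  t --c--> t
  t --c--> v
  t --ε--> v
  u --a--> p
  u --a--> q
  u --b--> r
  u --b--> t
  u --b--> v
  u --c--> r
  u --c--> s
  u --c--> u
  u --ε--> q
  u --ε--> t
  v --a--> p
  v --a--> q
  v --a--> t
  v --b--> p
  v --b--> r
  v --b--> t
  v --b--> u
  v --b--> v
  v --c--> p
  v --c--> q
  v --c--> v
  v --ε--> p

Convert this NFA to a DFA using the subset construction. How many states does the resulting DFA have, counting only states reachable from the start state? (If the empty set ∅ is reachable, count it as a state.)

6

Start state of the DFA: {p} (ε-closure of the NFA start).
{p} --a--> {r}  [new]
{p} --b--> {p,s,t,v}  [new]
{p} --c--> {p,s,t,v}  [seen]
{r} --a--> {p,q,s,t,u,v}  [new]
{r} --b--> {p,q,r,s,t,u,v}  [new]
{r} --c--> {p,s,t,v}  [seen]
{p,s,t,v} --a--> {p,q,r,t,u,v}  [new]
{p,s,t,v} --b--> {p,q,r,s,t,u,v}  [seen]
{p,s,t,v} --c--> {p,q,r,s,t,u,v}  [seen]
{p,q,s,t,u,v} --a--> {p,q,r,t,u,v}  [seen]
{p,q,s,t,u,v} --b--> {p,q,r,s,t,u,v}  [seen]
{p,q,s,t,u,v} --c--> {p,q,r,s,t,u,v}  [seen]
{p,q,r,s,t,u,v} --a--> {p,q,r,s,t,u,v}  [seen]
{p,q,r,s,t,u,v} --b--> {p,q,r,s,t,u,v}  [seen]
{p,q,r,s,t,u,v} --c--> {p,q,r,s,t,u,v}  [seen]
{p,q,r,t,u,v} --a--> {p,q,r,s,t,u,v}  [seen]
{p,q,r,t,u,v} --b--> {p,q,r,s,t,u,v}  [seen]
{p,q,r,t,u,v} --c--> {p,q,r,s,t,u,v}  [seen]
Reachable DFA states: {p}, {r}, {p,s,t,v}, {p,q,s,t,u,v}, {p,q,r,s,t,u,v}, {p,q,r,t,u,v}.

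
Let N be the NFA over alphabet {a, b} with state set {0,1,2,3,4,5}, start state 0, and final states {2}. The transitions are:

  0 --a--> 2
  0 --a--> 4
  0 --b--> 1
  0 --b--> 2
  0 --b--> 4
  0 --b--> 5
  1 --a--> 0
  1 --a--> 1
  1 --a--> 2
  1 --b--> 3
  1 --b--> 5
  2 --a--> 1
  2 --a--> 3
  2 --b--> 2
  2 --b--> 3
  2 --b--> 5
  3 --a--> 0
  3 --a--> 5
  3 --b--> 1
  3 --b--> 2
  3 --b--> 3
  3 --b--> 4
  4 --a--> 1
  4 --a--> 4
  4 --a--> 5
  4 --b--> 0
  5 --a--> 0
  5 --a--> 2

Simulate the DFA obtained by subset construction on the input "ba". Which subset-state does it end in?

Start: {0}.
δ(0,b) = {1,2,4,5}.
Union: {1,2,4,5}.
After b: {1,2,4,5}.
δ(1,a) = {0,1,2}; δ(2,a) = {1,3}; δ(4,a) = {1,4,5}; δ(5,a) = {0,2}.
Union: {0,1,2,3,4,5}.
After a: {0,1,2,3,4,5}.

{0,1,2,3,4,5}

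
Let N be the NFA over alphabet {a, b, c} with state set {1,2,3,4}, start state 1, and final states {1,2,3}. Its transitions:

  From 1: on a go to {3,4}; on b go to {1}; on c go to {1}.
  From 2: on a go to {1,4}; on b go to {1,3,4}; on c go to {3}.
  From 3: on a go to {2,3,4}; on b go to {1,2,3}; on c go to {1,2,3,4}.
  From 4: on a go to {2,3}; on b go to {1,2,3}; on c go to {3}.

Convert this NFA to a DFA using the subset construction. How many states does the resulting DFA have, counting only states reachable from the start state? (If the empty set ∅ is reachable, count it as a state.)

5

Start state of the DFA: {1}.
{1} --a--> {3,4}  [new]
{1} --b--> {1}  [seen]
{1} --c--> {1}  [seen]
{3,4} --a--> {2,3,4}  [new]
{3,4} --b--> {1,2,3}  [new]
{3,4} --c--> {1,2,3,4}  [new]
{2,3,4} --a--> {1,2,3,4}  [seen]
{2,3,4} --b--> {1,2,3,4}  [seen]
{2,3,4} --c--> {1,2,3,4}  [seen]
{1,2,3} --a--> {1,2,3,4}  [seen]
{1,2,3} --b--> {1,2,3,4}  [seen]
{1,2,3} --c--> {1,2,3,4}  [seen]
{1,2,3,4} --a--> {1,2,3,4}  [seen]
{1,2,3,4} --b--> {1,2,3,4}  [seen]
{1,2,3,4} --c--> {1,2,3,4}  [seen]
Reachable DFA states: {1}, {3,4}, {2,3,4}, {1,2,3}, {1,2,3,4}.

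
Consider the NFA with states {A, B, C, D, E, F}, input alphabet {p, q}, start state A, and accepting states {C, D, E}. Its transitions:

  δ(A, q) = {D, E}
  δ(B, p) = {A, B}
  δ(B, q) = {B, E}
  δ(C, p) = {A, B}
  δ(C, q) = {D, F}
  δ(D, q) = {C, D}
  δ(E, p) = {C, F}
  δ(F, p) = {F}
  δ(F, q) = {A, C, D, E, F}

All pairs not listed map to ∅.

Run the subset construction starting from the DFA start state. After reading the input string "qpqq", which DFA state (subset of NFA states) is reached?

Start: {A}.
δ(A,q) = {D, E}.
Union: {D, E}.
After q: {D, E}.
δ(D,p) = ∅; δ(E,p) = {C, F}.
Union: {C, F}.
After p: {C, F}.
δ(C,q) = {D, F}; δ(F,q) = {A, C, D, E, F}.
Union: {A, C, D, E, F}.
After q: {A, C, D, E, F}.
δ(A,q) = {D, E}; δ(C,q) = {D, F}; δ(D,q) = {C, D}; δ(E,q) = ∅; δ(F,q) = {A, C, D, E, F}.
Union: {A, C, D, E, F}.
After q: {A, C, D, E, F}.

{A, C, D, E, F}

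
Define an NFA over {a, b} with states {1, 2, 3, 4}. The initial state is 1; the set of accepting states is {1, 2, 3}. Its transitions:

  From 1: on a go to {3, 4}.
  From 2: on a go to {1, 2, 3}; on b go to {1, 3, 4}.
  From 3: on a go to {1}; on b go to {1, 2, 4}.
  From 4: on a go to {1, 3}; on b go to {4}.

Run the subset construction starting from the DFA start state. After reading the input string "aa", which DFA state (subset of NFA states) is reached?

Start: {1}.
δ(1,a) = {3, 4}.
Union: {3, 4}.
After a: {3, 4}.
δ(3,a) = {1}; δ(4,a) = {1, 3}.
Union: {1, 3}.
After a: {1, 3}.

{1, 3}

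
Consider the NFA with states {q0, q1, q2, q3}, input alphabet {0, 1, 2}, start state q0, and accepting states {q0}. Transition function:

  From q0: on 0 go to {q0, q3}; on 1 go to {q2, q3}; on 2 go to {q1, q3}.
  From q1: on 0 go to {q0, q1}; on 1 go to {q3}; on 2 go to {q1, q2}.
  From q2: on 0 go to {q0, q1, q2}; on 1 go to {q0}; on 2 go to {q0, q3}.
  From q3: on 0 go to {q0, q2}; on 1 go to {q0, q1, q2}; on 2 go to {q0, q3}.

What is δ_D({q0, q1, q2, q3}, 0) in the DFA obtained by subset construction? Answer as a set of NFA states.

{q0, q1, q2, q3}

δ(q0,0) = {q0, q3}; δ(q1,0) = {q0, q1}; δ(q2,0) = {q0, q1, q2}; δ(q3,0) = {q0, q2}.
Union: {q0, q1, q2, q3}.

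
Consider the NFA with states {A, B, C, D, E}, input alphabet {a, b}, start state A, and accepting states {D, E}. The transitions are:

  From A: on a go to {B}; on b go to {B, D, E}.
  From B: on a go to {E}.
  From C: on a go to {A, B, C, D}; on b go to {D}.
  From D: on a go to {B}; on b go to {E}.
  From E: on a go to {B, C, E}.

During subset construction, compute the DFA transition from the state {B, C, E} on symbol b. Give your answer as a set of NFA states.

δ(B,b) = ∅; δ(C,b) = {D}; δ(E,b) = ∅.
Union: {D}.

{D}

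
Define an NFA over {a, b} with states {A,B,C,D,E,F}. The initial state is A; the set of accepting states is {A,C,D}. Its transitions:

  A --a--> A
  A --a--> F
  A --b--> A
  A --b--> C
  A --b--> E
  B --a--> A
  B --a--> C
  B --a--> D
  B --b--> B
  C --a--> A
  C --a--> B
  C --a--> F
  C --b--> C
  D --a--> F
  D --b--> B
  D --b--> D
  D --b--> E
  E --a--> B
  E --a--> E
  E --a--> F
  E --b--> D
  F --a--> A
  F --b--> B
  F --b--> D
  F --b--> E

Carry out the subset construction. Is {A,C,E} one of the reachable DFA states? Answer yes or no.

Start state of the DFA: {A}.
{A} --a--> {A,F}  [new]
{A} --b--> {A,C,E}  [new]
{A,F} --a--> {A,F}  [seen]
{A,F} --b--> {A,B,C,D,E}  [new]
{A,C,E} --a--> {A,B,E,F}  [new]
{A,C,E} --b--> {A,C,D,E}  [new]
{A,B,C,D,E} --a--> {A,B,C,D,E,F}  [new]
{A,B,C,D,E} --b--> {A,B,C,D,E}  [seen]
{A,B,E,F} --a--> {A,B,C,D,E,F}  [seen]
{A,B,E,F} --b--> {A,B,C,D,E}  [seen]
{A,C,D,E} --a--> {A,B,E,F}  [seen]
{A,C,D,E} --b--> {A,B,C,D,E}  [seen]
{A,B,C,D,E,F} --a--> {A,B,C,D,E,F}  [seen]
{A,B,C,D,E,F} --b--> {A,B,C,D,E}  [seen]
Reachable DFA states: {A}, {A,F}, {A,C,E}, {A,B,C,D,E}, {A,B,E,F}, {A,C,D,E}, {A,B,C,D,E,F}.
{A,C,E} is among them.

yes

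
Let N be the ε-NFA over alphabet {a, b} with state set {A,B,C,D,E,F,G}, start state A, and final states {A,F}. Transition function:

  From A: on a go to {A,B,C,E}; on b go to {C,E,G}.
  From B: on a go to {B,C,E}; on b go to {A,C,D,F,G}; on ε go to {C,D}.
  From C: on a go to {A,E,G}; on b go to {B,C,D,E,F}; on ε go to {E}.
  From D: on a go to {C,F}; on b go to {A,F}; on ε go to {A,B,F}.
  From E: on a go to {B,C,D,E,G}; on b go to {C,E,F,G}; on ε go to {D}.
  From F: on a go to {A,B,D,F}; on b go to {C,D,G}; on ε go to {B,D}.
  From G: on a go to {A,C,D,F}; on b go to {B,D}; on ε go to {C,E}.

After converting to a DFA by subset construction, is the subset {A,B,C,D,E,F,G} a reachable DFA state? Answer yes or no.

yes

Start state of the DFA: {A} (ε-closure of the NFA start).
{A} --a--> {A,B,C,D,E,F}  [new]
{A} --b--> {A,B,C,D,E,F,G}  [new]
{A,B,C,D,E,F} --a--> {A,B,C,D,E,F,G}  [seen]
{A,B,C,D,E,F} --b--> {A,B,C,D,E,F,G}  [seen]
{A,B,C,D,E,F,G} --a--> {A,B,C,D,E,F,G}  [seen]
{A,B,C,D,E,F,G} --b--> {A,B,C,D,E,F,G}  [seen]
Reachable DFA states: {A}, {A,B,C,D,E,F}, {A,B,C,D,E,F,G}.
{A,B,C,D,E,F,G} is among them.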